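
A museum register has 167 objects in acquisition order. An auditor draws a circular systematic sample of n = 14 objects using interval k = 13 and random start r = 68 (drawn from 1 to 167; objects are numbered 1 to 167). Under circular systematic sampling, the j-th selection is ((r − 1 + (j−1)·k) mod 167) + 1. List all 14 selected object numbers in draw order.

68, 81, 94, 107, 120, 133, 146, 159, 5, 18, 31, 44, 57, 70

Selection 1: 68
Selection 2: 68 + 13 = 81
Selection 3: 81 + 13 = 94
Selection 4: 94 + 13 = 107
Selection 5: 107 + 13 = 120
Selection 6: 120 + 13 = 133
Selection 7: 133 + 13 = 146
Selection 8: 146 + 13 = 159
Selection 9: 159 + 13 = 172 → 172 − 167 = 5
Selection 10: 5 + 13 = 18
Selection 11: 18 + 13 = 31
Selection 12: 31 + 13 = 44
Selection 13: 44 + 13 = 57
Selection 14: 57 + 13 = 70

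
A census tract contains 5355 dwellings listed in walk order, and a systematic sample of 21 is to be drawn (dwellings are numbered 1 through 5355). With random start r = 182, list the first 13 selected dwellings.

182, 437, 692, 947, 1202, 1457, 1712, 1967, 2222, 2477, 2732, 2987, 3242

k = N/n = 5355/21 = 255
dwelling 1: 182
dwelling 2: 182 + 255 = 437
dwelling 3: 437 + 255 = 692
dwelling 4: 692 + 255 = 947
dwelling 5: 947 + 255 = 1202
dwelling 6: 1202 + 255 = 1457
dwelling 7: 1457 + 255 = 1712
dwelling 8: 1712 + 255 = 1967
dwelling 9: 1967 + 255 = 2222
dwelling 10: 2222 + 255 = 2477
dwelling 11: 2477 + 255 = 2732
dwelling 12: 2732 + 255 = 2987
dwelling 13: 2987 + 255 = 3242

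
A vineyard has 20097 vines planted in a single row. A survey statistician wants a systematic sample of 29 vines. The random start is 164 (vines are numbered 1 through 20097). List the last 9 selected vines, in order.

k = N/n = 20097/29 = 693
21st selection = 164 + 20×693 = 14024
22nd: 14024 + 693 = 14717
23rd: 14717 + 693 = 15410
24th: 15410 + 693 = 16103
25th: 16103 + 693 = 16796
26th: 16796 + 693 = 17489
27th: 17489 + 693 = 18182
28th: 18182 + 693 = 18875
29th: 18875 + 693 = 19568

14024, 14717, 15410, 16103, 16796, 17489, 18182, 18875, 19568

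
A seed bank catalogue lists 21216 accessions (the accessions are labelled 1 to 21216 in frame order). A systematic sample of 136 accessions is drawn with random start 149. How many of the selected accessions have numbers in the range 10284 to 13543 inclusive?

21

k = 21216/136 = 156
First selection ≥ 10284: 149 + ⌈(10284−149)/156⌉·156 = 149 + 65×156 = 10289
Last selection ≤ 13543: 149 + ⌊(13543−149)/156⌋·156 = 149 + 85×156 = 13409
Count = 85 − 65 + 1 = 21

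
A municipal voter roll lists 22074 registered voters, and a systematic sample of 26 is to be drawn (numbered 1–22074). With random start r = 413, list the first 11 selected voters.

k = N/n = 22074/26 = 849
voter 1: 413
voter 2: 413 + 849 = 1262
voter 3: 1262 + 849 = 2111
voter 4: 2111 + 849 = 2960
voter 5: 2960 + 849 = 3809
voter 6: 3809 + 849 = 4658
voter 7: 4658 + 849 = 5507
voter 8: 5507 + 849 = 6356
voter 9: 6356 + 849 = 7205
voter 10: 7205 + 849 = 8054
voter 11: 8054 + 849 = 8903

413, 1262, 2111, 2960, 3809, 4658, 5507, 6356, 7205, 8054, 8903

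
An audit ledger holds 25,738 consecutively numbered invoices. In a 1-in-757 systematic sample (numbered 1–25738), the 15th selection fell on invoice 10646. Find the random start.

48

k = 757
r = 10646 − (15−1)×757 = 10646 − 10598 = 48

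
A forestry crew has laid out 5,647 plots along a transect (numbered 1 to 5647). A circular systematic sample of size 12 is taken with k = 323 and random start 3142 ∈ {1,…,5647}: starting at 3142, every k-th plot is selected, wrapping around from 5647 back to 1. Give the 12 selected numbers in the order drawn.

3142, 3465, 3788, 4111, 4434, 4757, 5080, 5403, 79, 402, 725, 1048

Selection 1: 3142
Selection 2: 3142 + 323 = 3465
Selection 3: 3465 + 323 = 3788
Selection 4: 3788 + 323 = 4111
Selection 5: 4111 + 323 = 4434
Selection 6: 4434 + 323 = 4757
Selection 7: 4757 + 323 = 5080
Selection 8: 5080 + 323 = 5403
Selection 9: 5403 + 323 = 5726 → 5726 − 5647 = 79
Selection 10: 79 + 323 = 402
Selection 11: 402 + 323 = 725
Selection 12: 725 + 323 = 1048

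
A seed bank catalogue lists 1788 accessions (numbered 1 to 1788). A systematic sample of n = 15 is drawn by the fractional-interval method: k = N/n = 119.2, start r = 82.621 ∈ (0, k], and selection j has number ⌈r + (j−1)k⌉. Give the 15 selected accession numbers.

j=1: r + 0k = 82.621 → ⌈·⌉ = 83
j=2: r + 1k = 201.821 → ⌈·⌉ = 202
j=3: r + 2k = 321.021 → ⌈·⌉ = 322
j=4: r + 3k = 440.221 → ⌈·⌉ = 441
j=5: r + 4k = 559.421 → ⌈·⌉ = 560
j=6: r + 5k = 678.621 → ⌈·⌉ = 679
j=7: r + 6k = 797.821 → ⌈·⌉ = 798
j=8: r + 7k = 917.021 → ⌈·⌉ = 918
j=9: r + 8k = 1036.221 → ⌈·⌉ = 1037
j=10: r + 9k = 1155.421 → ⌈·⌉ = 1156
j=11: r + 10k = 1274.621 → ⌈·⌉ = 1275
j=12: r + 11k = 1393.821 → ⌈·⌉ = 1394
j=13: r + 12k = 1513.021 → ⌈·⌉ = 1514
j=14: r + 13k = 1632.221 → ⌈·⌉ = 1633
j=15: r + 14k = 1751.421 → ⌈·⌉ = 1752

83, 202, 322, 441, 560, 679, 798, 918, 1037, 1156, 1275, 1394, 1514, 1633, 1752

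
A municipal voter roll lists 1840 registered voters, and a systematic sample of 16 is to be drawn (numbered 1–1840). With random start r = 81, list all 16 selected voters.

k = N/n = 1840/16 = 115
voter 1: 81
voter 2: 81 + 115 = 196
voter 3: 196 + 115 = 311
voter 4: 311 + 115 = 426
voter 5: 426 + 115 = 541
voter 6: 541 + 115 = 656
voter 7: 656 + 115 = 771
voter 8: 771 + 115 = 886
voter 9: 886 + 115 = 1001
voter 10: 1001 + 115 = 1116
voter 11: 1116 + 115 = 1231
voter 12: 1231 + 115 = 1346
voter 13: 1346 + 115 = 1461
voter 14: 1461 + 115 = 1576
voter 15: 1576 + 115 = 1691
voter 16: 1691 + 115 = 1806

81, 196, 311, 426, 541, 656, 771, 886, 1001, 1116, 1231, 1346, 1461, 1576, 1691, 1806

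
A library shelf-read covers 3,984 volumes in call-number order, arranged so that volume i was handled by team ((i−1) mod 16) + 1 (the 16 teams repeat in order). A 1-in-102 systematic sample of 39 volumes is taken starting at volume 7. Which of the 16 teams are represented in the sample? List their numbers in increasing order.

Consecutive selections differ by k = 102, so their team numbers differ by 102 mod 16 = 6.
gcd(102, 16) = 2, so the sample visits 16/2 = 8 distinct residues mod 16.
Start 7 is team 7; the teams hit are 1, 3, 5, 7, 9, 11, 13, 15.

1, 3, 5, 7, 9, 11, 13, 15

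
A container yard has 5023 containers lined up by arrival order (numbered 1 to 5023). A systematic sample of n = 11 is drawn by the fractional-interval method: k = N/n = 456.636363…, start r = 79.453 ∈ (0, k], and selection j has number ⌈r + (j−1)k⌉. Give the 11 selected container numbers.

j=1: r + 0k = 79.453 → ⌈·⌉ = 80
j=2: r + 1k = 536.089363… → ⌈·⌉ = 537
j=3: r + 2k = 992.725727… → ⌈·⌉ = 993
j=4: r + 3k = 1449.362090… → ⌈·⌉ = 1450
j=5: r + 4k = 1905.998454… → ⌈·⌉ = 1906
j=6: r + 5k = 2362.634818… → ⌈·⌉ = 2363
j=7: r + 6k = 2819.271181… → ⌈·⌉ = 2820
j=8: r + 7k = 3275.907545… → ⌈·⌉ = 3276
j=9: r + 8k = 3732.543909… → ⌈·⌉ = 3733
j=10: r + 9k = 4189.180272… → ⌈·⌉ = 4190
j=11: r + 10k = 4645.816636… → ⌈·⌉ = 4646

80, 537, 993, 1450, 1906, 2363, 2820, 3276, 3733, 4190, 4646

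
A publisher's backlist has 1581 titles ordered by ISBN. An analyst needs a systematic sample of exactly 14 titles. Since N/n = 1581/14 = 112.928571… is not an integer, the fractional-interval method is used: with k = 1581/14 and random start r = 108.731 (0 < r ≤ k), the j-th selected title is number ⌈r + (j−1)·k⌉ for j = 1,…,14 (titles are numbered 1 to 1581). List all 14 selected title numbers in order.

j=1: r + 0k = 108.731 → ⌈·⌉ = 109
j=2: r + 1k = 221.659571… → ⌈·⌉ = 222
j=3: r + 2k = 334.588142… → ⌈·⌉ = 335
j=4: r + 3k = 447.516714… → ⌈·⌉ = 448
j=5: r + 4k = 560.445285… → ⌈·⌉ = 561
j=6: r + 5k = 673.373857… → ⌈·⌉ = 674
j=7: r + 6k = 786.302428… → ⌈·⌉ = 787
j=8: r + 7k = 899.231 → ⌈·⌉ = 900
j=9: r + 8k = 1012.159571… → ⌈·⌉ = 1013
j=10: r + 9k = 1125.088142… → ⌈·⌉ = 1126
j=11: r + 10k = 1238.016714… → ⌈·⌉ = 1239
j=12: r + 11k = 1350.945285… → ⌈·⌉ = 1351
j=13: r + 12k = 1463.873857… → ⌈·⌉ = 1464
j=14: r + 13k = 1576.802428… → ⌈·⌉ = 1577

109, 222, 335, 448, 561, 674, 787, 900, 1013, 1126, 1239, 1351, 1464, 1577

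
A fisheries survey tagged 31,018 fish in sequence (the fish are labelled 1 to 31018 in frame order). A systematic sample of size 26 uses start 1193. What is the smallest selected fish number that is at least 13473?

k = 31018/26 = 1193
Steps past start: ⌈(13473 − 1193)/1193⌉ = ⌈12280/1193⌉ = 11
Selected fish: 1193 + 11×1193 = 14316

14316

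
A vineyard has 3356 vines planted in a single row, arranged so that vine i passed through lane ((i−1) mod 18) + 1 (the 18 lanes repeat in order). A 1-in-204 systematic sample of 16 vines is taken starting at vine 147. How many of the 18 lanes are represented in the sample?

Consecutive selections differ by k = 204, so their lane numbers differ by 204 mod 18 = 6.
gcd(204, 18) = 6, so the sample visits 18/6 = 3 distinct residues mod 18.
Start 147 is lane 3; the lanes hit are 3, 9, 15.

3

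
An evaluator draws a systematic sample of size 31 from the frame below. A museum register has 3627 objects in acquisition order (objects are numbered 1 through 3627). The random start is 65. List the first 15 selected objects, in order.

65, 182, 299, 416, 533, 650, 767, 884, 1001, 1118, 1235, 1352, 1469, 1586, 1703

k = N/n = 3627/31 = 117
object 1: 65
object 2: 65 + 117 = 182
object 3: 182 + 117 = 299
object 4: 299 + 117 = 416
object 5: 416 + 117 = 533
object 6: 533 + 117 = 650
object 7: 650 + 117 = 767
object 8: 767 + 117 = 884
object 9: 884 + 117 = 1001
object 10: 1001 + 117 = 1118
object 11: 1118 + 117 = 1235
object 12: 1235 + 117 = 1352
object 13: 1352 + 117 = 1469
object 14: 1469 + 117 = 1586
object 15: 1586 + 117 = 1703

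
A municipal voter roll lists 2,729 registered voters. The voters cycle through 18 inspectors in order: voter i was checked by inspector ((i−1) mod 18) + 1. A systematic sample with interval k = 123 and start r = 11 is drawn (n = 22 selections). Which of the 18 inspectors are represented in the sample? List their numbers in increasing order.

Consecutive selections differ by k = 123, so their inspector numbers differ by 123 mod 18 = 15.
gcd(123, 18) = 3, so the sample visits 18/3 = 6 distinct residues mod 18.
Start 11 is inspector 11; the inspectors hit are 2, 5, 8, 11, 14, 17.

2, 5, 8, 11, 14, 17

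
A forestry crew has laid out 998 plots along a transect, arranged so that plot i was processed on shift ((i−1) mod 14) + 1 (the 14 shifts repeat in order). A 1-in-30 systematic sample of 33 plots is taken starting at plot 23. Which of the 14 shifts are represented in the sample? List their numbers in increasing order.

1, 3, 5, 7, 9, 11, 13

Consecutive selections differ by k = 30, so their shift numbers differ by 30 mod 14 = 2.
gcd(30, 14) = 2, so the sample visits 14/2 = 7 distinct residues mod 14.
Start 23 is shift 9; the shifts hit are 1, 3, 5, 7, 9, 11, 13.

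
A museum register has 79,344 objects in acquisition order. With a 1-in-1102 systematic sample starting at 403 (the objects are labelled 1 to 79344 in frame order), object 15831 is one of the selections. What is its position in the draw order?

k = 1102
position = (15831 − 403)/1102 + 1 = 15428/1102 + 1 = 14 + 1 = 15

15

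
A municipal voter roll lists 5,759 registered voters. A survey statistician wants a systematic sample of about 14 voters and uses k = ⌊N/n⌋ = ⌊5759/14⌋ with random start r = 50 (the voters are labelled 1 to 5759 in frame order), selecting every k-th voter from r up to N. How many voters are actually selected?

k = ⌊5759/14⌋ = 411
Achieved size = ⌊(5759 − 50)/411⌋ + 1 = ⌊5709/411⌋ + 1 = 13 + 1 = 14
(last selection: 50 + 13×411 = 5393 ≤ 5759; next would be 5804 > 5759)

14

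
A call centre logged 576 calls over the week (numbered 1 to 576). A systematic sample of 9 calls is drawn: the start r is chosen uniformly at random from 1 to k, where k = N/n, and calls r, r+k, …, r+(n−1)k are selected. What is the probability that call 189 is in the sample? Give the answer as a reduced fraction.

1/64

k = 576/9 = 64.
Call 189 is selected iff r ≡ 189 (mod 64); exactly one such r in {1,…,64}.
Inclusion probability = 1/64.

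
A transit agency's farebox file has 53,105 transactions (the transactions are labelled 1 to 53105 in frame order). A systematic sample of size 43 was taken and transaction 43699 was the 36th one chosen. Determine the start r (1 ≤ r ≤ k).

k = 53105/43 = 1235
r = 43699 − (36−1)×1235 = 43699 − 43225 = 474

474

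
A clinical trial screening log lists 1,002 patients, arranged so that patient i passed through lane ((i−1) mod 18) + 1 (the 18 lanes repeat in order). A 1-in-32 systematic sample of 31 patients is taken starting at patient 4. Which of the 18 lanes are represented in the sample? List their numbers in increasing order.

Consecutive selections differ by k = 32, so their lane numbers differ by 32 mod 18 = 14.
gcd(32, 18) = 2, so the sample visits 18/2 = 9 distinct residues mod 18.
Start 4 is lane 4; the lanes hit are 2, 4, 6, 8, 10, 12, 14, 16, 18.

2, 4, 6, 8, 10, 12, 14, 16, 18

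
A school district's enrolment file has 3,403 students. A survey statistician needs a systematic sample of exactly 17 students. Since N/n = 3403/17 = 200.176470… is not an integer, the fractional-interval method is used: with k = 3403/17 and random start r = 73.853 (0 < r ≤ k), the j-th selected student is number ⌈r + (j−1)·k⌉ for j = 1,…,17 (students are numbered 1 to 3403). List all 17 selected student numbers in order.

j=1: r + 0k = 73.853 → ⌈·⌉ = 74
j=2: r + 1k = 274.029470… → ⌈·⌉ = 275
j=3: r + 2k = 474.205941… → ⌈·⌉ = 475
j=4: r + 3k = 674.382411… → ⌈·⌉ = 675
j=5: r + 4k = 874.558882… → ⌈·⌉ = 875
j=6: r + 5k = 1074.735352… → ⌈·⌉ = 1075
j=7: r + 6k = 1274.911823… → ⌈·⌉ = 1275
j=8: r + 7k = 1475.088294… → ⌈·⌉ = 1476
j=9: r + 8k = 1675.264764… → ⌈·⌉ = 1676
j=10: r + 9k = 1875.441235… → ⌈·⌉ = 1876
j=11: r + 10k = 2075.617705… → ⌈·⌉ = 2076
j=12: r + 11k = 2275.794176… → ⌈·⌉ = 2276
j=13: r + 12k = 2475.970647… → ⌈·⌉ = 2476
j=14: r + 13k = 2676.147117… → ⌈·⌉ = 2677
j=15: r + 14k = 2876.323588… → ⌈·⌉ = 2877
j=16: r + 15k = 3076.500058… → ⌈·⌉ = 3077
j=17: r + 16k = 3276.676529… → ⌈·⌉ = 3277

74, 275, 475, 675, 875, 1075, 1275, 1476, 1676, 1876, 2076, 2276, 2476, 2677, 2877, 3077, 3277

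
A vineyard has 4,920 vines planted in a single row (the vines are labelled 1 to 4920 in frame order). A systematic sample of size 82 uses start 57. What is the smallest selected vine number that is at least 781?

k = 4920/82 = 60
Steps past start: ⌈(781 − 57)/60⌉ = ⌈724/60⌉ = 13
Selected vine: 57 + 13×60 = 837

837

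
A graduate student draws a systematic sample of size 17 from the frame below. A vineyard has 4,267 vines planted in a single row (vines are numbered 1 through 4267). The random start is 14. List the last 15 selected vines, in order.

k = N/n = 4267/17 = 251
3rd selection = 14 + 2×251 = 516
4th: 516 + 251 = 767
5th: 767 + 251 = 1018
6th: 1018 + 251 = 1269
7th: 1269 + 251 = 1520
8th: 1520 + 251 = 1771
9th: 1771 + 251 = 2022
10th: 2022 + 251 = 2273
11th: 2273 + 251 = 2524
12th: 2524 + 251 = 2775
13th: 2775 + 251 = 3026
14th: 3026 + 251 = 3277
15th: 3277 + 251 = 3528
16th: 3528 + 251 = 3779
17th: 3779 + 251 = 4030

516, 767, 1018, 1269, 1520, 1771, 2022, 2273, 2524, 2775, 3026, 3277, 3528, 3779, 4030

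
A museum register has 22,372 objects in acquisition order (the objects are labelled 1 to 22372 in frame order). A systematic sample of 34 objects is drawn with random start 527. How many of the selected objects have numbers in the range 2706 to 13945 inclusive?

17

k = 22372/34 = 658
First selection ≥ 2706: 527 + ⌈(2706−527)/658⌉·658 = 527 + 4×658 = 3159
Last selection ≤ 13945: 527 + ⌊(13945−527)/658⌋·658 = 527 + 20×658 = 13687
Count = 20 − 4 + 1 = 17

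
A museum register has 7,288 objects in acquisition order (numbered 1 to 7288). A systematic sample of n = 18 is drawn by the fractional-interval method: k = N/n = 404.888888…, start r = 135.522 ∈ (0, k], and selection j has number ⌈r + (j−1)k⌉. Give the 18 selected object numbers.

136, 541, 946, 1351, 1756, 2160, 2565, 2970, 3375, 3780, 4185, 4590, 4995, 5400, 5804, 6209, 6614, 7019

j=1: r + 0k = 135.522 → ⌈·⌉ = 136
j=2: r + 1k = 540.410888… → ⌈·⌉ = 541
j=3: r + 2k = 945.299777… → ⌈·⌉ = 946
j=4: r + 3k = 1350.188666… → ⌈·⌉ = 1351
j=5: r + 4k = 1755.077555… → ⌈·⌉ = 1756
j=6: r + 5k = 2159.966444… → ⌈·⌉ = 2160
j=7: r + 6k = 2564.855333… → ⌈·⌉ = 2565
j=8: r + 7k = 2969.744222… → ⌈·⌉ = 2970
j=9: r + 8k = 3374.633111… → ⌈·⌉ = 3375
j=10: r + 9k = 3779.522 → ⌈·⌉ = 3780
j=11: r + 10k = 4184.410888… → ⌈·⌉ = 4185
j=12: r + 11k = 4589.299777… → ⌈·⌉ = 4590
j=13: r + 12k = 4994.188666… → ⌈·⌉ = 4995
j=14: r + 13k = 5399.077555… → ⌈·⌉ = 5400
j=15: r + 14k = 5803.966444… → ⌈·⌉ = 5804
j=16: r + 15k = 6208.855333… → ⌈·⌉ = 6209
j=17: r + 16k = 6613.744222… → ⌈·⌉ = 6614
j=18: r + 17k = 7018.633111… → ⌈·⌉ = 7019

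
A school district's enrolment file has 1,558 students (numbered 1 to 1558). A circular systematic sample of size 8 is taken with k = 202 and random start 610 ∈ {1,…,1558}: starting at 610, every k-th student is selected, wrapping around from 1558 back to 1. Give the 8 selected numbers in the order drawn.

610, 812, 1014, 1216, 1418, 62, 264, 466

Selection 1: 610
Selection 2: 610 + 202 = 812
Selection 3: 812 + 202 = 1014
Selection 4: 1014 + 202 = 1216
Selection 5: 1216 + 202 = 1418
Selection 6: 1418 + 202 = 1620 → 1620 − 1558 = 62
Selection 7: 62 + 202 = 264
Selection 8: 264 + 202 = 466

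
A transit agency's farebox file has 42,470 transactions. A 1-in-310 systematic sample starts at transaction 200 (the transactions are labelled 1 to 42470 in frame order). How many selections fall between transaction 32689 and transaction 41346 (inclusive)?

28

k = 310
First selection ≥ 32689: 200 + ⌈(32689−200)/310⌉·310 = 200 + 105×310 = 32750
Last selection ≤ 41346: 200 + ⌊(41346−200)/310⌋·310 = 200 + 132×310 = 41120
Count = 132 − 105 + 1 = 28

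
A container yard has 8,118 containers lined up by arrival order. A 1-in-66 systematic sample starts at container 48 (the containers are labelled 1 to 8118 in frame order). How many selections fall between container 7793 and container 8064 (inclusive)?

k = 66
First selection ≥ 7793: 48 + ⌈(7793−48)/66⌉·66 = 48 + 118×66 = 7836
Last selection ≤ 8064: 48 + ⌊(8064−48)/66⌋·66 = 48 + 121×66 = 8034
Count = 121 − 118 + 1 = 4

4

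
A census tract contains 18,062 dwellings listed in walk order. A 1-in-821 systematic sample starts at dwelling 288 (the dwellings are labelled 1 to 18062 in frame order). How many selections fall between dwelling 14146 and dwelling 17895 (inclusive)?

k = 821
First selection ≥ 14146: 288 + ⌈(14146−288)/821⌉·821 = 288 + 17×821 = 14245
Last selection ≤ 17895: 288 + ⌊(17895−288)/821⌋·821 = 288 + 21×821 = 17529
Count = 21 − 17 + 1 = 5

5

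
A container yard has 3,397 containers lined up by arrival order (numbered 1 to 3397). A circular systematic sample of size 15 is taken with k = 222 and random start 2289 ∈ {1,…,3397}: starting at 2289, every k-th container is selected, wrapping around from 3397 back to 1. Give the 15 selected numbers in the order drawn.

Selection 1: 2289
Selection 2: 2289 + 222 = 2511
Selection 3: 2511 + 222 = 2733
Selection 4: 2733 + 222 = 2955
Selection 5: 2955 + 222 = 3177
Selection 6: 3177 + 222 = 3399 → 3399 − 3397 = 2
Selection 7: 2 + 222 = 224
Selection 8: 224 + 222 = 446
Selection 9: 446 + 222 = 668
Selection 10: 668 + 222 = 890
Selection 11: 890 + 222 = 1112
Selection 12: 1112 + 222 = 1334
Selection 13: 1334 + 222 = 1556
Selection 14: 1556 + 222 = 1778
Selection 15: 1778 + 222 = 2000

2289, 2511, 2733, 2955, 3177, 2, 224, 446, 668, 890, 1112, 1334, 1556, 1778, 2000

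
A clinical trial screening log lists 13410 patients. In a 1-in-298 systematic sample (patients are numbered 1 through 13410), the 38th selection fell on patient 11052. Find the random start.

k = 298
r = 11052 − (38−1)×298 = 11052 − 11026 = 26

26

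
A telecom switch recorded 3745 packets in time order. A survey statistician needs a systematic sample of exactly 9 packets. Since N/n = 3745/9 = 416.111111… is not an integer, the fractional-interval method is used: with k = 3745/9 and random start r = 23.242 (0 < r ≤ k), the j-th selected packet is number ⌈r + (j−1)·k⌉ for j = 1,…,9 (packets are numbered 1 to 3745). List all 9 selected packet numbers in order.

j=1: r + 0k = 23.242 → ⌈·⌉ = 24
j=2: r + 1k = 439.353111… → ⌈·⌉ = 440
j=3: r + 2k = 855.464222… → ⌈·⌉ = 856
j=4: r + 3k = 1271.575333… → ⌈·⌉ = 1272
j=5: r + 4k = 1687.686444… → ⌈·⌉ = 1688
j=6: r + 5k = 2103.797555… → ⌈·⌉ = 2104
j=7: r + 6k = 2519.908666… → ⌈·⌉ = 2520
j=8: r + 7k = 2936.019777… → ⌈·⌉ = 2937
j=9: r + 8k = 3352.130888… → ⌈·⌉ = 3353

24, 440, 856, 1272, 1688, 2104, 2520, 2937, 3353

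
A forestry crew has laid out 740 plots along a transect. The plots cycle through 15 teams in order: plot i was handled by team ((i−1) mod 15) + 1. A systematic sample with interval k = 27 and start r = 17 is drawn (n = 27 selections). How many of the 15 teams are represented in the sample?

Consecutive selections differ by k = 27, so their team numbers differ by 27 mod 15 = 12.
gcd(27, 15) = 3, so the sample visits 15/3 = 5 distinct residues mod 15.
Start 17 is team 2; the teams hit are 2, 5, 8, 11, 14.

5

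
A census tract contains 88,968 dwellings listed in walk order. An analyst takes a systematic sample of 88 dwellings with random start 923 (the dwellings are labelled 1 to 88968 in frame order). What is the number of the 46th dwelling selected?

46418

k = 88968/88 = 1011
46th selection = r + (46−1)·k = 923 + 45×1011 = 923 + 45495 = 46418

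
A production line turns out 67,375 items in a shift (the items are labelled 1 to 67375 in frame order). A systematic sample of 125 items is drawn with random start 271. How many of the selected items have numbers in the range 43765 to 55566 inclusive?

22

k = 67375/125 = 539
First selection ≥ 43765: 271 + ⌈(43765−271)/539⌉·539 = 271 + 81×539 = 43930
Last selection ≤ 55566: 271 + ⌊(55566−271)/539⌋·539 = 271 + 102×539 = 55249
Count = 102 − 81 + 1 = 22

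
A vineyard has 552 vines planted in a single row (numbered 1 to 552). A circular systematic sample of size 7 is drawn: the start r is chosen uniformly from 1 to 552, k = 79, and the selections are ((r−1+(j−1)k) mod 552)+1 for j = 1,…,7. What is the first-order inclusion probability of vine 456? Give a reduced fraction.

For each position j, as r ranges over 1…552 the j-th selection hits every vine exactly once, so vine 456 is selected for exactly 7 of the 552 starts.
Inclusion probability = 7/552.

7/552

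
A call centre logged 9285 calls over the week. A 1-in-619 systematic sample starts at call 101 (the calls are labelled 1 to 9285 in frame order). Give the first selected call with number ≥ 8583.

8767

k = 619
Steps past start: ⌈(8583 − 101)/619⌉ = ⌈8482/619⌉ = 14
Selected call: 101 + 14×619 = 8767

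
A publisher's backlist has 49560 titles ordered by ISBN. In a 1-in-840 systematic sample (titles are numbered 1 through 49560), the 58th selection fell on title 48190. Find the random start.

k = 840
r = 48190 − (58−1)×840 = 48190 − 47880 = 310

310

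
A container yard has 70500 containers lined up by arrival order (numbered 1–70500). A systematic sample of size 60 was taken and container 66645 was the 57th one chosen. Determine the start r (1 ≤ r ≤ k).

k = 70500/60 = 1175
r = 66645 − (57−1)×1175 = 66645 − 65800 = 845

845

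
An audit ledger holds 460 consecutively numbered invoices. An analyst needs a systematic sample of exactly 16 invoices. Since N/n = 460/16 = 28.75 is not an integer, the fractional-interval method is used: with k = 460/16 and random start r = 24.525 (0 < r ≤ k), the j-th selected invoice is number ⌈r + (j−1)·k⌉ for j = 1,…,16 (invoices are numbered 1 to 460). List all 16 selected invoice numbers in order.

j=1: r + 0k = 24.525 → ⌈·⌉ = 25
j=2: r + 1k = 53.275 → ⌈·⌉ = 54
j=3: r + 2k = 82.025 → ⌈·⌉ = 83
j=4: r + 3k = 110.775 → ⌈·⌉ = 111
j=5: r + 4k = 139.525 → ⌈·⌉ = 140
j=6: r + 5k = 168.275 → ⌈·⌉ = 169
j=7: r + 6k = 197.025 → ⌈·⌉ = 198
j=8: r + 7k = 225.775 → ⌈·⌉ = 226
j=9: r + 8k = 254.525 → ⌈·⌉ = 255
j=10: r + 9k = 283.275 → ⌈·⌉ = 284
j=11: r + 10k = 312.025 → ⌈·⌉ = 313
j=12: r + 11k = 340.775 → ⌈·⌉ = 341
j=13: r + 12k = 369.525 → ⌈·⌉ = 370
j=14: r + 13k = 398.275 → ⌈·⌉ = 399
j=15: r + 14k = 427.025 → ⌈·⌉ = 428
j=16: r + 15k = 455.775 → ⌈·⌉ = 456

25, 54, 83, 111, 140, 169, 198, 226, 255, 284, 313, 341, 370, 399, 428, 456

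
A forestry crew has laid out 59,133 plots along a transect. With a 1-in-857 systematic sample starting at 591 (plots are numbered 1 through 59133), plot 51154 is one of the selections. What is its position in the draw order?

60

k = 857
position = (51154 − 591)/857 + 1 = 50563/857 + 1 = 59 + 1 = 60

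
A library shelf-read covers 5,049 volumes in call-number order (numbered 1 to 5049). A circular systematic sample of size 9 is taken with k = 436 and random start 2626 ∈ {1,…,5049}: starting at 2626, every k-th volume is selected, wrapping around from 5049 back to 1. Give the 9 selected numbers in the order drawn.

2626, 3062, 3498, 3934, 4370, 4806, 193, 629, 1065

Selection 1: 2626
Selection 2: 2626 + 436 = 3062
Selection 3: 3062 + 436 = 3498
Selection 4: 3498 + 436 = 3934
Selection 5: 3934 + 436 = 4370
Selection 6: 4370 + 436 = 4806
Selection 7: 4806 + 436 = 5242 → 5242 − 5049 = 193
Selection 8: 193 + 436 = 629
Selection 9: 629 + 436 = 1065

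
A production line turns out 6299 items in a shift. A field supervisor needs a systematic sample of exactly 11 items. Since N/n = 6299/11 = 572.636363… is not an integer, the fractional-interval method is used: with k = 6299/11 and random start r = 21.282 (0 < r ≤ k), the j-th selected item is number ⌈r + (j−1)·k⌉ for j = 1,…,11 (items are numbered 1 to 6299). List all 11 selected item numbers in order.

22, 594, 1167, 1740, 2312, 2885, 3458, 4030, 4603, 5176, 5748

j=1: r + 0k = 21.282 → ⌈·⌉ = 22
j=2: r + 1k = 593.918363… → ⌈·⌉ = 594
j=3: r + 2k = 1166.554727… → ⌈·⌉ = 1167
j=4: r + 3k = 1739.191090… → ⌈·⌉ = 1740
j=5: r + 4k = 2311.827454… → ⌈·⌉ = 2312
j=6: r + 5k = 2884.463818… → ⌈·⌉ = 2885
j=7: r + 6k = 3457.100181… → ⌈·⌉ = 3458
j=8: r + 7k = 4029.736545… → ⌈·⌉ = 4030
j=9: r + 8k = 4602.372909… → ⌈·⌉ = 4603
j=10: r + 9k = 5175.009272… → ⌈·⌉ = 5176
j=11: r + 10k = 5747.645636… → ⌈·⌉ = 5748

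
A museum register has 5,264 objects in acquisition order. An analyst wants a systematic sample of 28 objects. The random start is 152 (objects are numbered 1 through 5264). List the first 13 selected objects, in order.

k = N/n = 5264/28 = 188
object 1: 152
object 2: 152 + 188 = 340
object 3: 340 + 188 = 528
object 4: 528 + 188 = 716
object 5: 716 + 188 = 904
object 6: 904 + 188 = 1092
object 7: 1092 + 188 = 1280
object 8: 1280 + 188 = 1468
object 9: 1468 + 188 = 1656
object 10: 1656 + 188 = 1844
object 11: 1844 + 188 = 2032
object 12: 2032 + 188 = 2220
object 13: 2220 + 188 = 2408

152, 340, 528, 716, 904, 1092, 1280, 1468, 1656, 1844, 2032, 2220, 2408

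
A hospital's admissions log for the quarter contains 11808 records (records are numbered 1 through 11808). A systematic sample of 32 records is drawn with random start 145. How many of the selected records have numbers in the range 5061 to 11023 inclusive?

16

k = 11808/32 = 369
First selection ≥ 5061: 145 + ⌈(5061−145)/369⌉·369 = 145 + 14×369 = 5311
Last selection ≤ 11023: 145 + ⌊(11023−145)/369⌋·369 = 145 + 29×369 = 10846
Count = 29 − 14 + 1 = 16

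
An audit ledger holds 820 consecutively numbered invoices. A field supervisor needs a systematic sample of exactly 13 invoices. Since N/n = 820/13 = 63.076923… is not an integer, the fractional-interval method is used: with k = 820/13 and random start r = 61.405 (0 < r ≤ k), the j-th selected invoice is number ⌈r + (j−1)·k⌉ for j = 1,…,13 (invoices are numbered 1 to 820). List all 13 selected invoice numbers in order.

62, 125, 188, 251, 314, 377, 440, 503, 567, 630, 693, 756, 819

j=1: r + 0k = 61.405 → ⌈·⌉ = 62
j=2: r + 1k = 124.481923… → ⌈·⌉ = 125
j=3: r + 2k = 187.558846… → ⌈·⌉ = 188
j=4: r + 3k = 250.635769… → ⌈·⌉ = 251
j=5: r + 4k = 313.712692… → ⌈·⌉ = 314
j=6: r + 5k = 376.789615… → ⌈·⌉ = 377
j=7: r + 6k = 439.866538… → ⌈·⌉ = 440
j=8: r + 7k = 502.943461… → ⌈·⌉ = 503
j=9: r + 8k = 566.020384… → ⌈·⌉ = 567
j=10: r + 9k = 629.097307… → ⌈·⌉ = 630
j=11: r + 10k = 692.174230… → ⌈·⌉ = 693
j=12: r + 11k = 755.251153… → ⌈·⌉ = 756
j=13: r + 12k = 818.328076… → ⌈·⌉ = 819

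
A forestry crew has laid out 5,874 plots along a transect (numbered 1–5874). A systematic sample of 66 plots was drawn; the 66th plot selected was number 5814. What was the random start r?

29

k = 5874/66 = 89
r = 5814 − (66−1)×89 = 5814 − 5785 = 29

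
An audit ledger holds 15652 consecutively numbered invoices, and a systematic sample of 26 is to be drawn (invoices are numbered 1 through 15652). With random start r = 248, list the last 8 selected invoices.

k = N/n = 15652/26 = 602
19th selection = 248 + 18×602 = 11084
20th: 11084 + 602 = 11686
21st: 11686 + 602 = 12288
22nd: 12288 + 602 = 12890
23rd: 12890 + 602 = 13492
24th: 13492 + 602 = 14094
25th: 14094 + 602 = 14696
26th: 14696 + 602 = 15298

11084, 11686, 12288, 12890, 13492, 14094, 14696, 15298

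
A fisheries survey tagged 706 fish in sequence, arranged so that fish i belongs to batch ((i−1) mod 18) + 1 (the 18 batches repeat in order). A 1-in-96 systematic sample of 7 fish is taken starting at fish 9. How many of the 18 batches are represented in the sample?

Consecutive selections differ by k = 96, so their batch numbers differ by 96 mod 18 = 6.
gcd(96, 18) = 6, so the sample visits 18/6 = 3 distinct residues mod 18.
Start 9 is batch 9; the batches hit are 3, 9, 15.

3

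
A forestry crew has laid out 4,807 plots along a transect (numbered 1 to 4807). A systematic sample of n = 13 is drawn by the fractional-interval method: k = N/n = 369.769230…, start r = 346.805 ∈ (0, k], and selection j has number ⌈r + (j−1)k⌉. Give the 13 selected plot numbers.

j=1: r + 0k = 346.805 → ⌈·⌉ = 347
j=2: r + 1k = 716.574230… → ⌈·⌉ = 717
j=3: r + 2k = 1086.343461… → ⌈·⌉ = 1087
j=4: r + 3k = 1456.112692… → ⌈·⌉ = 1457
j=5: r + 4k = 1825.881923… → ⌈·⌉ = 1826
j=6: r + 5k = 2195.651153… → ⌈·⌉ = 2196
j=7: r + 6k = 2565.420384… → ⌈·⌉ = 2566
j=8: r + 7k = 2935.189615… → ⌈·⌉ = 2936
j=9: r + 8k = 3304.958846… → ⌈·⌉ = 3305
j=10: r + 9k = 3674.728076… → ⌈·⌉ = 3675
j=11: r + 10k = 4044.497307… → ⌈·⌉ = 4045
j=12: r + 11k = 4414.266538… → ⌈·⌉ = 4415
j=13: r + 12k = 4784.035769… → ⌈·⌉ = 4785

347, 717, 1087, 1457, 1826, 2196, 2566, 2936, 3305, 3675, 4045, 4415, 4785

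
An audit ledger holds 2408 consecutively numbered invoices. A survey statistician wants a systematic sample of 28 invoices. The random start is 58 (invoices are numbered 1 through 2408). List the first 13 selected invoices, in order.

58, 144, 230, 316, 402, 488, 574, 660, 746, 832, 918, 1004, 1090

k = N/n = 2408/28 = 86
invoice 1: 58
invoice 2: 58 + 86 = 144
invoice 3: 144 + 86 = 230
invoice 4: 230 + 86 = 316
invoice 5: 316 + 86 = 402
invoice 6: 402 + 86 = 488
invoice 7: 488 + 86 = 574
invoice 8: 574 + 86 = 660
invoice 9: 660 + 86 = 746
invoice 10: 746 + 86 = 832
invoice 11: 832 + 86 = 918
invoice 12: 918 + 86 = 1004
invoice 13: 1004 + 86 = 1090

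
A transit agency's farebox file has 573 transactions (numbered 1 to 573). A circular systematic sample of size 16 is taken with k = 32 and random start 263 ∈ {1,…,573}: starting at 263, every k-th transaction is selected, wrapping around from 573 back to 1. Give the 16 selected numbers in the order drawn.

263, 295, 327, 359, 391, 423, 455, 487, 519, 551, 10, 42, 74, 106, 138, 170

Selection 1: 263
Selection 2: 263 + 32 = 295
Selection 3: 295 + 32 = 327
Selection 4: 327 + 32 = 359
Selection 5: 359 + 32 = 391
Selection 6: 391 + 32 = 423
Selection 7: 423 + 32 = 455
Selection 8: 455 + 32 = 487
Selection 9: 487 + 32 = 519
Selection 10: 519 + 32 = 551
Selection 11: 551 + 32 = 583 → 583 − 573 = 10
Selection 12: 10 + 32 = 42
Selection 13: 42 + 32 = 74
Selection 14: 74 + 32 = 106
Selection 15: 106 + 32 = 138
Selection 16: 138 + 32 = 170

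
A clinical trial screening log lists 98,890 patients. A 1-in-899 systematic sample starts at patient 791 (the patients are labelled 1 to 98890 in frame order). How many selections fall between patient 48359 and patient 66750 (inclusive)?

k = 899
First selection ≥ 48359: 791 + ⌈(48359−791)/899⌉·899 = 791 + 53×899 = 48438
Last selection ≤ 66750: 791 + ⌊(66750−791)/899⌋·899 = 791 + 73×899 = 66418
Count = 73 − 53 + 1 = 21

21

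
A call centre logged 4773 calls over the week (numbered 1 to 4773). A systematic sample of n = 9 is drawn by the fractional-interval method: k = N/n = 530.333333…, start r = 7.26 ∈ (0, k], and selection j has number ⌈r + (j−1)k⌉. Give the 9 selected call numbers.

j=1: r + 0k = 7.26 → ⌈·⌉ = 8
j=2: r + 1k = 537.593333… → ⌈·⌉ = 538
j=3: r + 2k = 1067.926666… → ⌈·⌉ = 1068
j=4: r + 3k = 1598.26 → ⌈·⌉ = 1599
j=5: r + 4k = 2128.593333… → ⌈·⌉ = 2129
j=6: r + 5k = 2658.926666… → ⌈·⌉ = 2659
j=7: r + 6k = 3189.26 → ⌈·⌉ = 3190
j=8: r + 7k = 3719.593333… → ⌈·⌉ = 3720
j=9: r + 8k = 4249.926666… → ⌈·⌉ = 4250

8, 538, 1068, 1599, 2129, 2659, 3190, 3720, 4250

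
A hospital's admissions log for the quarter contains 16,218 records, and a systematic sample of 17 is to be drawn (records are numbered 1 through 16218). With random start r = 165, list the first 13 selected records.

165, 1119, 2073, 3027, 3981, 4935, 5889, 6843, 7797, 8751, 9705, 10659, 11613

k = N/n = 16218/17 = 954
record 1: 165
record 2: 165 + 954 = 1119
record 3: 1119 + 954 = 2073
record 4: 2073 + 954 = 3027
record 5: 3027 + 954 = 3981
record 6: 3981 + 954 = 4935
record 7: 4935 + 954 = 5889
record 8: 5889 + 954 = 6843
record 9: 6843 + 954 = 7797
record 10: 7797 + 954 = 8751
record 11: 8751 + 954 = 9705
record 12: 9705 + 954 = 10659
record 13: 10659 + 954 = 11613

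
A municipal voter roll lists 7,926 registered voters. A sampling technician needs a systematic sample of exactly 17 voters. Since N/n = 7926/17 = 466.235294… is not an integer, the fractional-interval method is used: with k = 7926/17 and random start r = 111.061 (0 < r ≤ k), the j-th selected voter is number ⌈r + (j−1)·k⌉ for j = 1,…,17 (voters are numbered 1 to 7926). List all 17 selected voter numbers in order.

112, 578, 1044, 1510, 1977, 2443, 2909, 3375, 3841, 4308, 4774, 5240, 5706, 6173, 6639, 7105, 7571

j=1: r + 0k = 111.061 → ⌈·⌉ = 112
j=2: r + 1k = 577.296294… → ⌈·⌉ = 578
j=3: r + 2k = 1043.531588… → ⌈·⌉ = 1044
j=4: r + 3k = 1509.766882… → ⌈·⌉ = 1510
j=5: r + 4k = 1976.002176… → ⌈·⌉ = 1977
j=6: r + 5k = 2442.237470… → ⌈·⌉ = 2443
j=7: r + 6k = 2908.472764… → ⌈·⌉ = 2909
j=8: r + 7k = 3374.708058… → ⌈·⌉ = 3375
j=9: r + 8k = 3840.943352… → ⌈·⌉ = 3841
j=10: r + 9k = 4307.178647… → ⌈·⌉ = 4308
j=11: r + 10k = 4773.413941… → ⌈·⌉ = 4774
j=12: r + 11k = 5239.649235… → ⌈·⌉ = 5240
j=13: r + 12k = 5705.884529… → ⌈·⌉ = 5706
j=14: r + 13k = 6172.119823… → ⌈·⌉ = 6173
j=15: r + 14k = 6638.355117… → ⌈·⌉ = 6639
j=16: r + 15k = 7104.590411… → ⌈·⌉ = 7105
j=17: r + 16k = 7570.825705… → ⌈·⌉ = 7571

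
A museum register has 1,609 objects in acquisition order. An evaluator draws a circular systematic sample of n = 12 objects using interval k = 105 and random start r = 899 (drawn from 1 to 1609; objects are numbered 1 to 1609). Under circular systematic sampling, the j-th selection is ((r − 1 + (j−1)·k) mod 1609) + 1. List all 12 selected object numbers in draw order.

Selection 1: 899
Selection 2: 899 + 105 = 1004
Selection 3: 1004 + 105 = 1109
Selection 4: 1109 + 105 = 1214
Selection 5: 1214 + 105 = 1319
Selection 6: 1319 + 105 = 1424
Selection 7: 1424 + 105 = 1529
Selection 8: 1529 + 105 = 1634 → 1634 − 1609 = 25
Selection 9: 25 + 105 = 130
Selection 10: 130 + 105 = 235
Selection 11: 235 + 105 = 340
Selection 12: 340 + 105 = 445

899, 1004, 1109, 1214, 1319, 1424, 1529, 25, 130, 235, 340, 445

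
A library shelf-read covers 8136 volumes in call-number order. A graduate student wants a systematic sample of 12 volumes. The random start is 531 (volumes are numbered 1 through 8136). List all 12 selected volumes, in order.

531, 1209, 1887, 2565, 3243, 3921, 4599, 5277, 5955, 6633, 7311, 7989

k = N/n = 8136/12 = 678
volume 1: 531
volume 2: 531 + 678 = 1209
volume 3: 1209 + 678 = 1887
volume 4: 1887 + 678 = 2565
volume 5: 2565 + 678 = 3243
volume 6: 3243 + 678 = 3921
volume 7: 3921 + 678 = 4599
volume 8: 4599 + 678 = 5277
volume 9: 5277 + 678 = 5955
volume 10: 5955 + 678 = 6633
volume 11: 6633 + 678 = 7311
volume 12: 7311 + 678 = 7989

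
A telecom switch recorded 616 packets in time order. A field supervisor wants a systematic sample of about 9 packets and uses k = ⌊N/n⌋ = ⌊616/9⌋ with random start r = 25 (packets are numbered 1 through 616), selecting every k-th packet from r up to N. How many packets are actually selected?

k = ⌊616/9⌋ = 68
Achieved size = ⌊(616 − 25)/68⌋ + 1 = ⌊591/68⌋ + 1 = 8 + 1 = 9
(last selection: 25 + 8×68 = 569 ≤ 616; next would be 637 > 616)

9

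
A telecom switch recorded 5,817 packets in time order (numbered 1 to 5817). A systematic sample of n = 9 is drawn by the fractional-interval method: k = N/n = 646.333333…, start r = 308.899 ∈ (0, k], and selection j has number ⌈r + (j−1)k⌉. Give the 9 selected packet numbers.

309, 956, 1602, 2248, 2895, 3541, 4187, 4834, 5480

j=1: r + 0k = 308.899 → ⌈·⌉ = 309
j=2: r + 1k = 955.232333… → ⌈·⌉ = 956
j=3: r + 2k = 1601.565666… → ⌈·⌉ = 1602
j=4: r + 3k = 2247.899 → ⌈·⌉ = 2248
j=5: r + 4k = 2894.232333… → ⌈·⌉ = 2895
j=6: r + 5k = 3540.565666… → ⌈·⌉ = 3541
j=7: r + 6k = 4186.899 → ⌈·⌉ = 4187
j=8: r + 7k = 4833.232333… → ⌈·⌉ = 4834
j=9: r + 8k = 5479.565666… → ⌈·⌉ = 5480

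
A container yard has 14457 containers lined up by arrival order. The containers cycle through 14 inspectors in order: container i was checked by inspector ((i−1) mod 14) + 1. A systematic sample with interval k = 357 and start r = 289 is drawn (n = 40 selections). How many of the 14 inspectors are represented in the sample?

2

Consecutive selections differ by k = 357, so their inspector numbers differ by 357 mod 14 = 7.
gcd(357, 14) = 7, so the sample visits 14/7 = 2 distinct residues mod 14.
Start 289 is inspector 9; the inspectors hit are 2, 9.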